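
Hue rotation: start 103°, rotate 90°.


New hue = (H + rotation) mod 360
New hue = (103 + 90) mod 360
= 193 mod 360
= 193°


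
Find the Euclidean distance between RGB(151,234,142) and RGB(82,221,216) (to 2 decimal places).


d = √[(R₁-R₂)² + (G₁-G₂)² + (B₁-B₂)²]
d = √[(151-82)² + (234-221)² + (142-216)²]
d = √[4761 + 169 + 5476]
d = √10406
d ≈ 102.01


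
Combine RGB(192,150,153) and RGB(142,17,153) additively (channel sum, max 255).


Additive: each channel = min(255, C₁+C₂)
R: 192+142 = 334 → 255
G: 150+17 = 167 → 167
B: 153+153 = 306 → 255
= RGB(255, 167, 255)


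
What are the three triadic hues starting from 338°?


Triadic: equally spaced at 120° intervals
H1 = 338°
H2 = (338 + 120) mod 360 = 98°
H3 = (338 + 240) mod 360 = 218°
Triadic = 338°, 98°, 218°


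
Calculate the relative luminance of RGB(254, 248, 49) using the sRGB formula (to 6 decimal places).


Linearize each channel (sRGB transfer function): c = v/255; c_lin = c/12.92 if c ≤ 0.04045, else ((c+0.055)/1.055)^2.4
  R: 254/255 ≈ 0.996078 > 0.04045 → ((0.996078+0.055)/1.055)^2.4 ≈ 0.991102
  G: 248/255 ≈ 0.972549 > 0.04045 → ((0.972549+0.055)/1.055)^2.4 ≈ 0.938686
  B: 49/255 ≈ 0.192157 > 0.04045 → ((0.192157+0.055)/1.055)^2.4 ≈ 0.030713
R_lin = 0.991102, G_lin = 0.938686, B_lin = 0.030713
L = 0.2126×R + 0.7152×G + 0.0722×B
L = 0.2126×0.991102 + 0.7152×0.938686 + 0.0722×0.030713
L ≈ 0.884274


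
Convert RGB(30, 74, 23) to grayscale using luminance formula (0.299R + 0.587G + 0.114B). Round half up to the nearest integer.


Gray = 0.299×R + 0.587×G + 0.114×B
Gray = 0.299×30 + 0.587×74 + 0.114×23
Gray = 8.970 + 43.438 + 2.622
Gray = 55.030 → round half up → 55
Gray = 55


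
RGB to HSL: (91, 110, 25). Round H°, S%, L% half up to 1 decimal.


Normalize: R'=91/255≈0.3569, G'=110/255≈0.4314, B'=25/255≈0.0980
Max=110/255, Min=25/255, Δ=Max-Min=85/255
L = (Max+Min)/2 = (110+25)/510 = 135/510 = 0.26470… → L = 26.5%
L ≤ 0.5 → S = Δ/(Max+Min) = 85/(110+25) = 85/135 = 0.62962… → S = 63.0%
(the 1/255 factors cancel in S and H, so raw channel differences can be used)
Max is G' → H = 60 × ((B-R)/Δ + 2) = 60 × ((25-91)/85 + 2)
  -66/85 + 2 = -0.7764… + 2 = 1.2235…
  H = 60 × 1.2235… = 73.411…° → H = 73.4°
= HSL(73.4°, 63.0%, 26.5%)


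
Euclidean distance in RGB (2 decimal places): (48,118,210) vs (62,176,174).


d = √[(R₁-R₂)² + (G₁-G₂)² + (B₁-B₂)²]
d = √[(48-62)² + (118-176)² + (210-174)²]
d = √[196 + 3364 + 1296]
d = √4856
d ≈ 69.69


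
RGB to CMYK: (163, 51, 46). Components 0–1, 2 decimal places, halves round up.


R'=163/255≈0.6392, G'=51/255≈0.2000, B'=46/255≈0.1804
K = 1 - max(R',G',B') = 1 - 163/255 = 92/255 = 0.36078… → 0.36
(1-R'-K)/(1-K) simplifies to (max-R)/max with max = 163:
C = (163-163)/163 = 0/163 = 0 → 0.00
M = (163-51)/163 = 112/163 = 0.68711… → 0.69
Y = (163-46)/163 = 117/163 = 0.71779… → 0.72
= CMYK(0.00, 0.69, 0.72, 0.36)


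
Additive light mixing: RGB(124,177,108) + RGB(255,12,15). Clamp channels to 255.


Additive: each channel = min(255, C₁+C₂)
R: 124+255 = 379 → 255
G: 177+12 = 189 → 189
B: 108+15 = 123 → 123
= RGB(255, 189, 123)


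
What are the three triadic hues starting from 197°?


Triadic: equally spaced at 120° intervals
H1 = 197°
H2 = (197 + 120) mod 360 = 317°
H3 = (197 + 240) mod 360 = 77°
Triadic = 197°, 317°, 77°


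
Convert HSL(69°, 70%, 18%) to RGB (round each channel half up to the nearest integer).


H=69°, S=0.70, L=0.18
C = (1-|2L-1|)×S = (1-|-0.64|)×0.70 = 0.252
H' = H/60 = 69/60 ≈ 1.1500; X = C×(1-|H' mod 2 - 1|) = 0.2142
m = L - C/2 = 0.18 - 0.126 = 0.054
Sector ⌊H'⌋ = 1 → (R',G',B') = (0.2142, 0.252, 0.0)
RGB = ((R'+m)×255, (G'+m)×255, (B'+m)×255) = (68.391, 78.03, 13.77)
Round half up → RGB(68, 78, 14)


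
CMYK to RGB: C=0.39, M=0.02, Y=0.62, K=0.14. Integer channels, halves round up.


R = 255 × (1-C) × (1-K) = 255 × 0.61 × 0.86 = 133.773 → 134
G = 255 × (1-M) × (1-K) = 255 × 0.98 × 0.86 = 214.914 → 215
B = 255 × (1-Y) × (1-K) = 255 × 0.38 × 0.86 = 83.334 → 83
= RGB(134, 215, 83)


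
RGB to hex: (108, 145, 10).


R = 108 → 6C (hex)
G = 145 → 91 (hex)
B = 10 → 0A (hex)
Hex = #6C910A


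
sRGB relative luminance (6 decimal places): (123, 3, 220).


Linearize each channel (sRGB transfer function): c = v/255; c_lin = c/12.92 if c ≤ 0.04045, else ((c+0.055)/1.055)^2.4
  R: 123/255 ≈ 0.482353 > 0.04045 → ((0.482353+0.055)/1.055)^2.4 ≈ 0.198069
  G: 3/255 ≈ 0.011765 ≤ 0.04045 → 0.011765/12.92 ≈ 0.000911
  B: 220/255 ≈ 0.862745 > 0.04045 → ((0.862745+0.055)/1.055)^2.4 ≈ 0.715694
R_lin = 0.198069, G_lin = 0.000911, B_lin = 0.715694
L = 0.2126×R + 0.7152×G + 0.0722×B
L = 0.2126×0.198069 + 0.7152×0.000911 + 0.0722×0.715694
L ≈ 0.094434


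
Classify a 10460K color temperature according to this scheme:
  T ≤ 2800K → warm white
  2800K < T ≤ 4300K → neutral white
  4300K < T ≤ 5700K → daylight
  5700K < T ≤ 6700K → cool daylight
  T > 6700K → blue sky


Temperature: 10460K
10460K > 6700K → blue sky
Classification: blue sky


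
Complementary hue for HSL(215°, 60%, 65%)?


Complement = opposite side of color wheel = hue + 180°
H' = (215 + 180) mod 360 = 35°
S and L unchanged.
= HSL(35°, 60%, 65%)


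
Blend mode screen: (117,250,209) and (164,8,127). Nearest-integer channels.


Screen: C = 255 - (255-A)×(255-B)/255, rounded to nearest integer
R: 255 - (255-117)×(255-164)/255 = 255 - 12558/255 ≈ 255 - 49.247 = 205.753 → 206
G: 255 - (255-250)×(255-8)/255 = 255 - 1235/255 ≈ 255 - 4.843 = 250.157 → 250
B: 255 - (255-209)×(255-127)/255 = 255 - 5888/255 ≈ 255 - 23.090 = 231.910 → 232
= RGB(206, 250, 232)


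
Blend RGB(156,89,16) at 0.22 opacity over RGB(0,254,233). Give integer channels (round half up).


C = α×F + (1-α)×B, with 1-α = 0.78
R: 0.22×156 + 0.78×0 = 34.32 + 0.00 = 34.32 → 34
G: 0.22×89 + 0.78×254 = 19.58 + 198.12 = 217.70 → 218
B: 0.22×16 + 0.78×233 = 3.52 + 181.74 = 185.26 → 185
= RGB(34, 218, 185)


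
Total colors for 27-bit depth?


Colors = 2^bits = 2^27
= 134,217,728 colors


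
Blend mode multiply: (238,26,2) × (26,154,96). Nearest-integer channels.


Multiply: C = A×B/255, rounded to nearest integer
R: 238×26/255 = 6188/255 ≈ 24.267 → 24
G: 26×154/255 = 4004/255 ≈ 15.702 → 16
B: 2×96/255 = 192/255 ≈ 0.753 → 1
= RGB(24, 16, 1)


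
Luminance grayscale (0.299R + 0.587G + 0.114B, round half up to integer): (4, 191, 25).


Gray = 0.299×R + 0.587×G + 0.114×B
Gray = 0.299×4 + 0.587×191 + 0.114×25
Gray = 1.196 + 112.117 + 2.850
Gray = 116.163 → round half up → 116
Gray = 116


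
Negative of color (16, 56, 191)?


Invert: (255-R, 255-G, 255-B)
R: 255-16 = 239
G: 255-56 = 199
B: 255-191 = 64
= RGB(239, 199, 64)


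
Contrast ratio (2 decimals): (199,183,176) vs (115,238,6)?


Linearize each sRGB channel c=v/255: c/12.92 if c ≤ 0.04045 else ((c+0.055)/1.055)^2.4
L = 0.2126×R_lin + 0.7152×G_lin + 0.0722×B_lin
Color 1 (199,183,176):
  R=199: 199/255≈0.7804 > 0.04045 → ((0.7804+0.055)/1.055)^2.4 ≈ 0.57112
  G=183: 183/255≈0.7176 > 0.04045 → ((0.7176+0.055)/1.055)^2.4 ≈ 0.47353
  B=176: 176/255≈0.6902 > 0.04045 → ((0.6902+0.055)/1.055)^2.4 ≈ 0.43415
  L1 = 0.2126×0.57112 + 0.7152×0.47353 + 0.0722×0.43415 ≈ 0.49144
Color 2 (115,238,6):
  R=115: 115/255≈0.4510 > 0.04045 → ((0.4510+0.055)/1.055)^2.4 ≈ 0.17144
  G=238: 238/255≈0.9333 > 0.04045 → ((0.9333+0.055)/1.055)^2.4 ≈ 0.85499
  B=6: 6/255≈0.0235 ≤ 0.04045 → 0.0235/12.92 ≈ 0.00182
  L2 = 0.2126×0.17144 + 0.7152×0.85499 + 0.0722×0.00182 ≈ 0.64807
Lighter = 0.64807, Darker = 0.49144
Ratio = (L_lighter + 0.05) / (L_darker + 0.05)
Ratio = (0.64807 + 0.05) / (0.49144 + 0.05) = 0.69807 / 0.54144 ≈ 1.2893
Ratio ≈ 1.29:1


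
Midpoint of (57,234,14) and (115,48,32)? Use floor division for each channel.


Midpoint: each channel = ⌊(C₁+C₂)/2⌋
R: ⌊(57+115)/2⌋ = 86
G: ⌊(234+48)/2⌋ = 141
B: ⌊(14+32)/2⌋ = 23
= RGB(86, 141, 23)


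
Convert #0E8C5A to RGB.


0E → 14 (R)
8C → 140 (G)
5A → 90 (B)
= RGB(14, 140, 90)


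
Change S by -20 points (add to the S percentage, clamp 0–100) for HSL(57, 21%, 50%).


Original S = 21%
Adjustment = -20 percentage points
New S = 21 + (-20) = 1
Clamp to [0, 100] → 1
= HSL(57°, 1%, 50%)


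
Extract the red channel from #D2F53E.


Color: #D2F53E
R = D2 = 210
G = F5 = 245
B = 3E = 62
Red = 210


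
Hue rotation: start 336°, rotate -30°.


New hue = (H + rotation) mod 360
New hue = (336 -30) mod 360
= 306 mod 360
= 306°


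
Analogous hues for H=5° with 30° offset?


Base hue: 5°
Left analog: (5 - 30) mod 360 = 335°
Right analog: (5 + 30) mod 360 = 35°
Analogous hues = 335° and 35°


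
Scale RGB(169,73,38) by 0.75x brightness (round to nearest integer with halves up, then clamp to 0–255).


Multiply each channel by 0.75, round half up, clamp to [0, 255]
R: 169×0.75 = 126.75 → round → 127
G: 73×0.75 = 54.75 → round → 55
B: 38×0.75 = 28.5 → round → 29
= RGB(127, 55, 29)


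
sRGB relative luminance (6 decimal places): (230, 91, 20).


Linearize each channel (sRGB transfer function): c = v/255; c_lin = c/12.92 if c ≤ 0.04045, else ((c+0.055)/1.055)^2.4
  R: 230/255 ≈ 0.901961 > 0.04045 → ((0.901961+0.055)/1.055)^2.4 ≈ 0.791298
  G: 91/255 ≈ 0.356863 > 0.04045 → ((0.356863+0.055)/1.055)^2.4 ≈ 0.104616
  B: 20/255 ≈ 0.078431 > 0.04045 → ((0.078431+0.055)/1.055)^2.4 ≈ 0.006995
R_lin = 0.791298, G_lin = 0.104616, B_lin = 0.006995
L = 0.2126×R + 0.7152×G + 0.0722×B
L = 0.2126×0.791298 + 0.7152×0.104616 + 0.0722×0.006995
L ≈ 0.243557


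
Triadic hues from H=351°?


Triadic: equally spaced at 120° intervals
H1 = 351°
H2 = (351 + 120) mod 360 = 111°
H3 = (351 + 240) mod 360 = 231°
Triadic = 351°, 111°, 231°


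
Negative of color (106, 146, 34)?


Invert: (255-R, 255-G, 255-B)
R: 255-106 = 149
G: 255-146 = 109
B: 255-34 = 221
= RGB(149, 109, 221)


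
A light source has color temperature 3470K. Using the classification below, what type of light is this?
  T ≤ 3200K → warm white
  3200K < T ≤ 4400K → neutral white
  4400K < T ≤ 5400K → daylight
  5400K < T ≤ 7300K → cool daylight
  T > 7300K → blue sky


Temperature: 3470K
3200K < 3470K ≤ 4400K → neutral white
Classification: neutral white


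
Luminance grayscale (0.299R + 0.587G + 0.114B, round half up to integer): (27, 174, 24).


Gray = 0.299×R + 0.587×G + 0.114×B
Gray = 0.299×27 + 0.587×174 + 0.114×24
Gray = 8.073 + 102.138 + 2.736
Gray = 112.947 → round half up → 113
Gray = 113


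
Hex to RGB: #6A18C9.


6A → 106 (R)
18 → 24 (G)
C9 → 201 (B)
= RGB(106, 24, 201)


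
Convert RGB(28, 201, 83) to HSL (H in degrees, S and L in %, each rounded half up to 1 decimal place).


Normalize: R'=28/255≈0.1098, G'=201/255≈0.7882, B'=83/255≈0.3255
Max=201/255, Min=28/255, Δ=Max-Min=173/255
L = (Max+Min)/2 = (201+28)/510 = 229/510 = 0.44901… → L = 44.9%
L ≤ 0.5 → S = Δ/(Max+Min) = 173/(201+28) = 173/229 = 0.75545… → S = 75.5%
(the 1/255 factors cancel in S and H, so raw channel differences can be used)
Max is G' → H = 60 × ((B-R)/Δ + 2) = 60 × ((83-28)/173 + 2)
  55/173 + 2 = 0.3179… + 2 = 2.3179…
  H = 60 × 2.3179… = 139.075…° → H = 139.1°
= HSL(139.1°, 75.5%, 44.9%)


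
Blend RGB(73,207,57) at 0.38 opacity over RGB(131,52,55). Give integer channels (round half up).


C = α×F + (1-α)×B, with 1-α = 0.62
R: 0.38×73 + 0.62×131 = 27.74 + 81.22 = 108.96 → 109
G: 0.38×207 + 0.62×52 = 78.66 + 32.24 = 110.90 → 111
B: 0.38×57 + 0.62×55 = 21.66 + 34.10 = 55.76 → 56
= RGB(109, 111, 56)


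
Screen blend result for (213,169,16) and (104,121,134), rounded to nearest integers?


Screen: C = 255 - (255-A)×(255-B)/255, rounded to nearest integer
R: 255 - (255-213)×(255-104)/255 = 255 - 6342/255 ≈ 255 - 24.871 = 230.129 → 230
G: 255 - (255-169)×(255-121)/255 = 255 - 11524/255 ≈ 255 - 45.192 = 209.808 → 210
B: 255 - (255-16)×(255-134)/255 = 255 - 28919/255 ≈ 255 - 113.408 = 141.592 → 142
= RGB(230, 210, 142)


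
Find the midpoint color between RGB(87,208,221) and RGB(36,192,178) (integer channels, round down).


Midpoint: each channel = ⌊(C₁+C₂)/2⌋
R: ⌊(87+36)/2⌋ = 61
G: ⌊(208+192)/2⌋ = 200
B: ⌊(221+178)/2⌋ = 199
= RGB(61, 200, 199)


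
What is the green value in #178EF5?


Color: #178EF5
R = 17 = 23
G = 8E = 142
B = F5 = 245
Green = 142


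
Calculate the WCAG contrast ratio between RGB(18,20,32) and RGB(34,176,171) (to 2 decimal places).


Linearize each sRGB channel c=v/255: c/12.92 if c ≤ 0.04045 else ((c+0.055)/1.055)^2.4
L = 0.2126×R_lin + 0.7152×G_lin + 0.0722×B_lin
Color 1 (18,20,32):
  R=18: 18/255≈0.0706 > 0.04045 → ((0.0706+0.055)/1.055)^2.4 ≈ 0.00605
  G=20: 20/255≈0.0784 > 0.04045 → ((0.0784+0.055)/1.055)^2.4 ≈ 0.00700
  B=32: 32/255≈0.1255 > 0.04045 → ((0.1255+0.055)/1.055)^2.4 ≈ 0.01444
  L1 = 0.2126×0.00605 + 0.7152×0.00700 + 0.0722×0.01444 ≈ 0.00733
Color 2 (34,176,171):
  R=34: 34/255≈0.1333 > 0.04045 → ((0.1333+0.055)/1.055)^2.4 ≈ 0.01600
  G=176: 176/255≈0.6902 > 0.04045 → ((0.6902+0.055)/1.055)^2.4 ≈ 0.43415
  B=171: 171/255≈0.6706 > 0.04045 → ((0.6706+0.055)/1.055)^2.4 ≈ 0.40724
  L2 = 0.2126×0.01600 + 0.7152×0.43415 + 0.0722×0.40724 ≈ 0.34331
Lighter = 0.34331, Darker = 0.00733
Ratio = (L_lighter + 0.05) / (L_darker + 0.05)
Ratio = (0.34331 + 0.05) / (0.00733 + 0.05) = 0.39331 / 0.05733 ≈ 6.8602
Ratio ≈ 6.86:1


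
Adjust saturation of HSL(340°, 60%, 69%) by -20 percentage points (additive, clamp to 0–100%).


Original S = 60%
Adjustment = -20 percentage points
New S = 60 + (-20) = 40
Clamp to [0, 100] → 40
= HSL(340°, 40%, 69%)


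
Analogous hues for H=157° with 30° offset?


Base hue: 157°
Left analog: (157 - 30) mod 360 = 127°
Right analog: (157 + 30) mod 360 = 187°
Analogous hues = 127° and 187°


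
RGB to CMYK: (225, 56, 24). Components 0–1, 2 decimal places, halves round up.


R'=225/255≈0.8824, G'=56/255≈0.2196, B'=24/255≈0.0941
K = 1 - max(R',G',B') = 1 - 225/255 = 30/255 = 0.11764… → 0.12
(1-R'-K)/(1-K) simplifies to (max-R)/max with max = 225:
C = (225-225)/225 = 0/225 = 0 → 0.00
M = (225-56)/225 = 169/225 = 0.75111… → 0.75
Y = (225-24)/225 = 201/225 = 0.89333… → 0.89
= CMYK(0.00, 0.75, 0.89, 0.12)


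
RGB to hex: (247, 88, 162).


R = 247 → F7 (hex)
G = 88 → 58 (hex)
B = 162 → A2 (hex)
Hex = #F758A2


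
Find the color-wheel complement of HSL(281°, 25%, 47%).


Complement = opposite side of color wheel = hue + 180°
H' = (281 + 180) mod 360 = 101°
S and L unchanged.
= HSL(101°, 25%, 47%)


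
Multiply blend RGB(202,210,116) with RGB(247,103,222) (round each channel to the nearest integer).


Multiply: C = A×B/255, rounded to nearest integer
R: 202×247/255 = 49894/255 ≈ 195.663 → 196
G: 210×103/255 = 21630/255 ≈ 84.824 → 85
B: 116×222/255 = 25752/255 ≈ 100.988 → 101
= RGB(196, 85, 101)


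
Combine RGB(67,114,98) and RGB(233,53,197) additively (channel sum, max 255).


Additive: each channel = min(255, C₁+C₂)
R: 67+233 = 300 → 255
G: 114+53 = 167 → 167
B: 98+197 = 295 → 255
= RGB(255, 167, 255)


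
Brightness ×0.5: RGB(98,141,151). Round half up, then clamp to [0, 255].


Multiply each channel by 0.5, round half up, clamp to [0, 255]
R: 98×0.5 = 49
G: 141×0.5 = 70.5 → round → 71
B: 151×0.5 = 75.5 → round → 76
= RGB(49, 71, 76)


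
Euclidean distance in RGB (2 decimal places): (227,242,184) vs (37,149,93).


d = √[(R₁-R₂)² + (G₁-G₂)² + (B₁-B₂)²]
d = √[(227-37)² + (242-149)² + (184-93)²]
d = √[36100 + 8649 + 8281]
d = √53030
d ≈ 230.28


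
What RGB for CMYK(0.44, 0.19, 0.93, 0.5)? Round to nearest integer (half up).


R = 255 × (1-C) × (1-K) = 255 × 0.56 × 0.50 = 71.4 → 71
G = 255 × (1-M) × (1-K) = 255 × 0.81 × 0.50 = 103.275 → 103
B = 255 × (1-Y) × (1-K) = 255 × 0.07 × 0.50 = 8.925 → 9
= RGB(71, 103, 9)


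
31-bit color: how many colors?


Colors = 2^bits = 2^31
= 2,147,483,648 colors


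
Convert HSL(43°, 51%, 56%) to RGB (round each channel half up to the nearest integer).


H=43°, S=0.51, L=0.56
C = (1-|2L-1|)×S = (1-|0.12|)×0.51 = 0.4488
H' = H/60 = 43/60 ≈ 0.7167; X = C×(1-|H' mod 2 - 1|) = 0.32164
m = L - C/2 = 0.56 - 0.2244 = 0.3356
Sector ⌊H'⌋ = 0 → (R',G',B') = (0.4488, 0.32164, 0.0)
RGB = ((R'+m)×255, (G'+m)×255, (B'+m)×255) = (200.022, 167.5962, 85.578)
Round half up → RGB(200, 168, 86)


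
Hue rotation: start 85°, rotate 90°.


New hue = (H + rotation) mod 360
New hue = (85 + 90) mod 360
= 175 mod 360
= 175°


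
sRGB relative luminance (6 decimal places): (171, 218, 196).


Linearize each channel (sRGB transfer function): c = v/255; c_lin = c/12.92 if c ≤ 0.04045, else ((c+0.055)/1.055)^2.4
  R: 171/255 ≈ 0.670588 > 0.04045 → ((0.670588+0.055)/1.055)^2.4 ≈ 0.407240
  G: 218/255 ≈ 0.854902 > 0.04045 → ((0.854902+0.055)/1.055)^2.4 ≈ 0.701102
  B: 196/255 ≈ 0.768627 > 0.04045 → ((0.768627+0.055)/1.055)^2.4 ≈ 0.552011
R_lin = 0.407240, G_lin = 0.701102, B_lin = 0.552011
L = 0.2126×R + 0.7152×G + 0.0722×B
L = 0.2126×0.407240 + 0.7152×0.701102 + 0.0722×0.552011
L ≈ 0.627863


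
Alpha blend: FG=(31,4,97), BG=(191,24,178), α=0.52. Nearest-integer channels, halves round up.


C = α×F + (1-α)×B, with 1-α = 0.48
R: 0.52×31 + 0.48×191 = 16.12 + 91.68 = 107.80 → 108
G: 0.52×4 + 0.48×24 = 2.08 + 11.52 = 13.60 → 14
B: 0.52×97 + 0.48×178 = 50.44 + 85.44 = 135.88 → 136
= RGB(108, 14, 136)


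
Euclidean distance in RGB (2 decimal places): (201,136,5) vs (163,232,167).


d = √[(R₁-R₂)² + (G₁-G₂)² + (B₁-B₂)²]
d = √[(201-163)² + (136-232)² + (5-167)²]
d = √[1444 + 9216 + 26244]
d = √36904
d ≈ 192.10


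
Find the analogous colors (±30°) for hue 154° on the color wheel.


Base hue: 154°
Left analog: (154 - 30) mod 360 = 124°
Right analog: (154 + 30) mod 360 = 184°
Analogous hues = 124° and 184°


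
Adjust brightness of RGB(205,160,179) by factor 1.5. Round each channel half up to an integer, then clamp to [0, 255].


Multiply each channel by 1.5, round half up, clamp to [0, 255]
R: 205×1.5 = 307.5 → round → 308 → clamp → 255
G: 160×1.5 = 240
B: 179×1.5 = 268.5 → round → 269 → clamp → 255
= RGB(255, 240, 255)


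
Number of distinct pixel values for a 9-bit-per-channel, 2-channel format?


Total bits = 9 bits/channel × 2 channels = 18 bits
Distinct pixel values = 2^18
= 262,144 pixel values


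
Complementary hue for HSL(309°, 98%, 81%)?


Complement = opposite side of color wheel = hue + 180°
H' = (309 + 180) mod 360 = 129°
S and L unchanged.
= HSL(129°, 98%, 81%)


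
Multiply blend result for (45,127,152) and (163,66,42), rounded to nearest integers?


Multiply: C = A×B/255, rounded to nearest integer
R: 45×163/255 = 7335/255 ≈ 28.765 → 29
G: 127×66/255 = 8382/255 ≈ 32.871 → 33
B: 152×42/255 = 6384/255 ≈ 25.035 → 25
= RGB(29, 33, 25)


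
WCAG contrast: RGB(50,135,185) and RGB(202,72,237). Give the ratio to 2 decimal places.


Linearize each sRGB channel c=v/255: c/12.92 if c ≤ 0.04045 else ((c+0.055)/1.055)^2.4
L = 0.2126×R_lin + 0.7152×G_lin + 0.0722×B_lin
Color 1 (50,135,185):
  R=50: 50/255≈0.1961 > 0.04045 → ((0.1961+0.055)/1.055)^2.4 ≈ 0.03190
  G=135: 135/255≈0.5294 > 0.04045 → ((0.5294+0.055)/1.055)^2.4 ≈ 0.24228
  B=185: 185/255≈0.7255 > 0.04045 → ((0.7255+0.055)/1.055)^2.4 ≈ 0.48515
  L1 = 0.2126×0.03190 + 0.7152×0.24228 + 0.0722×0.48515 ≈ 0.21509
Color 2 (202,72,237):
  R=202: 202/255≈0.7922 > 0.04045 → ((0.7922+0.055)/1.055)^2.4 ≈ 0.59062
  G=72: 72/255≈0.2824 > 0.04045 → ((0.2824+0.055)/1.055)^2.4 ≈ 0.06480
  B=237: 237/255≈0.9294 > 0.04045 → ((0.9294+0.055)/1.055)^2.4 ≈ 0.84687
  L2 = 0.2126×0.59062 + 0.7152×0.06480 + 0.0722×0.84687 ≈ 0.23306
Lighter = 0.23306, Darker = 0.21509
Ratio = (L_lighter + 0.05) / (L_darker + 0.05)
Ratio = (0.23306 + 0.05) / (0.21509 + 0.05) = 0.28306 / 0.26509 ≈ 1.0678
Ratio ≈ 1.07:1


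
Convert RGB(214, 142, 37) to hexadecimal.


R = 214 → D6 (hex)
G = 142 → 8E (hex)
B = 37 → 25 (hex)
Hex = #D68E25


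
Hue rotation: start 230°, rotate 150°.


New hue = (H + rotation) mod 360
New hue = (230 + 150) mod 360
= 380 mod 360
= 20°


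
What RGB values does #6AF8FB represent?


6A → 106 (R)
F8 → 248 (G)
FB → 251 (B)
= RGB(106, 248, 251)


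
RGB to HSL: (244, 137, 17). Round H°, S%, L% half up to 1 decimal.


Normalize: R'=244/255≈0.9569, G'=137/255≈0.5373, B'=17/255≈0.0667
Max=244/255, Min=17/255, Δ=Max-Min=227/255
L = (Max+Min)/2 = (244+17)/510 = 261/510 = 0.51176… → L = 51.2%
L > 0.5 → S = Δ/(2-Max-Min) = 227/(510-244-17) = 227/249 = 0.91164… → S = 91.2%
(the 1/255 factors cancel in S and H, so raw channel differences can be used)
Max is R' → H = 60 × (((G-B)/Δ) mod 6) = 60 × (((137-17)/227) mod 6)
  120/227 = 0.5286…
  H = 60 × 0.5286… = 31.718…° → H = 31.7°
= HSL(31.7°, 91.2%, 51.2%)


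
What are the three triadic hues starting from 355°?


Triadic: equally spaced at 120° intervals
H1 = 355°
H2 = (355 + 120) mod 360 = 115°
H3 = (355 + 240) mod 360 = 235°
Triadic = 355°, 115°, 235°


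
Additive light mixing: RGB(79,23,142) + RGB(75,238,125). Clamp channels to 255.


Additive: each channel = min(255, C₁+C₂)
R: 79+75 = 154 → 154
G: 23+238 = 261 → 255
B: 142+125 = 267 → 255
= RGB(154, 255, 255)


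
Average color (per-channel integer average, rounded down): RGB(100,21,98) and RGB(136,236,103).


Midpoint: each channel = ⌊(C₁+C₂)/2⌋
R: ⌊(100+136)/2⌋ = 118
G: ⌊(21+236)/2⌋ = 128
B: ⌊(98+103)/2⌋ = 100
= RGB(118, 128, 100)


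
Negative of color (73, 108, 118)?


Invert: (255-R, 255-G, 255-B)
R: 255-73 = 182
G: 255-108 = 147
B: 255-118 = 137
= RGB(182, 147, 137)


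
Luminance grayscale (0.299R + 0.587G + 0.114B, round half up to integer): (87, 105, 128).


Gray = 0.299×R + 0.587×G + 0.114×B
Gray = 0.299×87 + 0.587×105 + 0.114×128
Gray = 26.013 + 61.635 + 14.592
Gray = 102.240 → round half up → 102
Gray = 102


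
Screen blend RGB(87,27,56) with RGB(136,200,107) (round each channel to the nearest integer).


Screen: C = 255 - (255-A)×(255-B)/255, rounded to nearest integer
R: 255 - (255-87)×(255-136)/255 = 255 - 19992/255 ≈ 255 - 78.400 = 176.600 → 177
G: 255 - (255-27)×(255-200)/255 = 255 - 12540/255 ≈ 255 - 49.176 = 205.824 → 206
B: 255 - (255-56)×(255-107)/255 = 255 - 29452/255 ≈ 255 - 115.498 = 139.502 → 140
= RGB(177, 206, 140)


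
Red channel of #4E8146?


Color: #4E8146
R = 4E = 78
G = 81 = 129
B = 46 = 70
Red = 78


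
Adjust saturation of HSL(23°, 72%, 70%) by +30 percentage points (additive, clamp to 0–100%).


Original S = 72%
Adjustment = +30 percentage points
New S = 72 + (30) = 102
Clamp to [0, 100] → 100
= HSL(23°, 100%, 70%)


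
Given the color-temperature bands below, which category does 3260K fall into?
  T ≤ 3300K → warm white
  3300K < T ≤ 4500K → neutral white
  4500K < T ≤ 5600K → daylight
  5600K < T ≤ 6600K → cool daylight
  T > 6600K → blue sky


Temperature: 3260K
3260K ≤ 3300K → warm white
Classification: warm white


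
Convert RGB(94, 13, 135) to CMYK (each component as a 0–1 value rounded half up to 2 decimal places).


R'=94/255≈0.3686, G'=13/255≈0.0510, B'=135/255≈0.5294
K = 1 - max(R',G',B') = 1 - 135/255 = 120/255 = 0.47058… → 0.47
(1-R'-K)/(1-K) simplifies to (max-R)/max with max = 135:
C = (135-94)/135 = 41/135 = 0.30370… → 0.30
M = (135-13)/135 = 122/135 = 0.90370… → 0.90
Y = (135-135)/135 = 0/135 = 0 → 0.00
= CMYK(0.30, 0.90, 0.00, 0.47)


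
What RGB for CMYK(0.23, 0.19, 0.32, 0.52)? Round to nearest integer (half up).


R = 255 × (1-C) × (1-K) = 255 × 0.77 × 0.48 = 94.248 → 94
G = 255 × (1-M) × (1-K) = 255 × 0.81 × 0.48 = 99.144 → 99
B = 255 × (1-Y) × (1-K) = 255 × 0.68 × 0.48 = 83.232 → 83
= RGB(94, 99, 83)


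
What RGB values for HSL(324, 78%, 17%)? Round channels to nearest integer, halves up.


H=324°, S=0.78, L=0.17
C = (1-|2L-1|)×S = (1-|-0.66|)×0.78 = 0.2652
H' = H/60 = 324/60 ≈ 5.4000; X = C×(1-|H' mod 2 - 1|) = 0.15912
m = L - C/2 = 0.17 - 0.1326 = 0.0374
Sector ⌊H'⌋ = 5 → (R',G',B') = (0.2652, 0.0, 0.15912)
RGB = ((R'+m)×255, (G'+m)×255, (B'+m)×255) = (77.163, 9.537, 50.1126)
Round half up → RGB(77, 10, 50)


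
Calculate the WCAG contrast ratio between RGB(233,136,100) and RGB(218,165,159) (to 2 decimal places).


Linearize each sRGB channel c=v/255: c/12.92 if c ≤ 0.04045 else ((c+0.055)/1.055)^2.4
L = 0.2126×R_lin + 0.7152×G_lin + 0.0722×B_lin
Color 1 (233,136,100):
  R=233: 233/255≈0.9137 > 0.04045 → ((0.9137+0.055)/1.055)^2.4 ≈ 0.81485
  G=136: 136/255≈0.5333 > 0.04045 → ((0.5333+0.055)/1.055)^2.4 ≈ 0.24620
  B=100: 100/255≈0.3922 > 0.04045 → ((0.3922+0.055)/1.055)^2.4 ≈ 0.12744
  L1 = 0.2126×0.81485 + 0.7152×0.24620 + 0.0722×0.12744 ≈ 0.35852
Color 2 (218,165,159):
  R=218: 218/255≈0.8549 > 0.04045 → ((0.8549+0.055)/1.055)^2.4 ≈ 0.70110
  G=165: 165/255≈0.6471 > 0.04045 → ((0.6471+0.055)/1.055)^2.4 ≈ 0.37626
  B=159: 159/255≈0.6235 > 0.04045 → ((0.6235+0.055)/1.055)^2.4 ≈ 0.34670
  L2 = 0.2126×0.70110 + 0.7152×0.37626 + 0.0722×0.34670 ≈ 0.44319
Lighter = 0.44319, Darker = 0.35852
Ratio = (L_lighter + 0.05) / (L_darker + 0.05)
Ratio = (0.44319 + 0.05) / (0.35852 + 0.05) = 0.49319 / 0.40852 ≈ 1.2073
Ratio ≈ 1.21:1


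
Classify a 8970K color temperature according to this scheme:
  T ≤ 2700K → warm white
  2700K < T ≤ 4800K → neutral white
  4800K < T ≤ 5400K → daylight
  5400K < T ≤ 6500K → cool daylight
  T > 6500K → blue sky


Temperature: 8970K
8970K > 6500K → blue sky
Classification: blue sky


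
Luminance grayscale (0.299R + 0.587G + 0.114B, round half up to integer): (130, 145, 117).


Gray = 0.299×R + 0.587×G + 0.114×B
Gray = 0.299×130 + 0.587×145 + 0.114×117
Gray = 38.870 + 85.115 + 13.338
Gray = 137.323 → round half up → 137
Gray = 137


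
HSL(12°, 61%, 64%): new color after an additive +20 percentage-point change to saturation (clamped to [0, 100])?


Original S = 61%
Adjustment = +20 percentage points
New S = 61 + (20) = 81
Clamp to [0, 100] → 81
= HSL(12°, 81%, 64%)


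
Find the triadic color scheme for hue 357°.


Triadic: equally spaced at 120° intervals
H1 = 357°
H2 = (357 + 120) mod 360 = 117°
H3 = (357 + 240) mod 360 = 237°
Triadic = 357°, 117°, 237°


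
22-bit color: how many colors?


Colors = 2^bits = 2^22
= 4,194,304 colors


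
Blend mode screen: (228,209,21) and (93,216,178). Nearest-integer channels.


Screen: C = 255 - (255-A)×(255-B)/255, rounded to nearest integer
R: 255 - (255-228)×(255-93)/255 = 255 - 4374/255 ≈ 255 - 17.153 = 237.847 → 238
G: 255 - (255-209)×(255-216)/255 = 255 - 1794/255 ≈ 255 - 7.035 = 247.965 → 248
B: 255 - (255-21)×(255-178)/255 = 255 - 18018/255 ≈ 255 - 70.659 = 184.341 → 184
= RGB(238, 248, 184)


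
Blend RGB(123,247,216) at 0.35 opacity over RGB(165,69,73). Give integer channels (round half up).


C = α×F + (1-α)×B, with 1-α = 0.65
R: 0.35×123 + 0.65×165 = 43.05 + 107.25 = 150.30 → 150
G: 0.35×247 + 0.65×69 = 86.45 + 44.85 = 131.30 → 131
B: 0.35×216 + 0.65×73 = 75.60 + 47.45 = 123.05 → 123
= RGB(150, 131, 123)


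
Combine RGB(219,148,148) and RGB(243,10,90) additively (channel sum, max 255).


Additive: each channel = min(255, C₁+C₂)
R: 219+243 = 462 → 255
G: 148+10 = 158 → 158
B: 148+90 = 238 → 238
= RGB(255, 158, 238)


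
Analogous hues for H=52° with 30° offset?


Base hue: 52°
Left analog: (52 - 30) mod 360 = 22°
Right analog: (52 + 30) mod 360 = 82°
Analogous hues = 22° and 82°


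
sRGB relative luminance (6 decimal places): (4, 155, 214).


Linearize each channel (sRGB transfer function): c = v/255; c_lin = c/12.92 if c ≤ 0.04045, else ((c+0.055)/1.055)^2.4
  R: 4/255 ≈ 0.015686 ≤ 0.04045 → 0.015686/12.92 ≈ 0.001214
  G: 155/255 ≈ 0.607843 > 0.04045 → ((0.607843+0.055)/1.055)^2.4 ≈ 0.327778
  B: 214/255 ≈ 0.839216 > 0.04045 → ((0.839216+0.055)/1.055)^2.4 ≈ 0.672443
R_lin = 0.001214, G_lin = 0.327778, B_lin = 0.672443
L = 0.2126×R + 0.7152×G + 0.0722×B
L = 0.2126×0.001214 + 0.7152×0.327778 + 0.0722×0.672443
L ≈ 0.283235


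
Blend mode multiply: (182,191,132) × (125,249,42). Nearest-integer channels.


Multiply: C = A×B/255, rounded to nearest integer
R: 182×125/255 = 22750/255 ≈ 89.216 → 89
G: 191×249/255 = 47559/255 ≈ 186.506 → 187
B: 132×42/255 = 5544/255 ≈ 21.741 → 22
= RGB(89, 187, 22)


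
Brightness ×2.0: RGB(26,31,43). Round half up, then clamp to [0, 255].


Multiply each channel by 2.0, round half up, clamp to [0, 255]
R: 26×2.0 = 52
G: 31×2.0 = 62
B: 43×2.0 = 86
= RGB(52, 62, 86)


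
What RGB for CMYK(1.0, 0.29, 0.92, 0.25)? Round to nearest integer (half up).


R = 255 × (1-C) × (1-K) = 255 × 0.00 × 0.75 = 0
G = 255 × (1-M) × (1-K) = 255 × 0.71 × 0.75 = 135.7875 → 136
B = 255 × (1-Y) × (1-K) = 255 × 0.08 × 0.75 = 15.3 → 15
= RGB(0, 136, 15)


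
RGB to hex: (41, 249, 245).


R = 41 → 29 (hex)
G = 249 → F9 (hex)
B = 245 → F5 (hex)
Hex = #29F9F5


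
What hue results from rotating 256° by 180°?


New hue = (H + rotation) mod 360
New hue = (256 + 180) mod 360
= 436 mod 360
= 76°


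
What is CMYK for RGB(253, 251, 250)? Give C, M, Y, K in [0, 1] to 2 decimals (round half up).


R'=253/255≈0.9922, G'=251/255≈0.9843, B'=250/255≈0.9804
K = 1 - max(R',G',B') = 1 - 253/255 = 2/255 = 0.00784… → 0.01
(1-R'-K)/(1-K) simplifies to (max-R)/max with max = 253:
C = (253-253)/253 = 0/253 = 0 → 0.00
M = (253-251)/253 = 2/253 = 0.00790… → 0.01
Y = (253-250)/253 = 3/253 = 0.01185… → 0.01
= CMYK(0.00, 0.01, 0.01, 0.01)


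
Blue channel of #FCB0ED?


Color: #FCB0ED
R = FC = 252
G = B0 = 176
B = ED = 237
Blue = 237


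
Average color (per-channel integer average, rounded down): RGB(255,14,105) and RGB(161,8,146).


Midpoint: each channel = ⌊(C₁+C₂)/2⌋
R: ⌊(255+161)/2⌋ = 208
G: ⌊(14+8)/2⌋ = 11
B: ⌊(105+146)/2⌋ = 125
= RGB(208, 11, 125)


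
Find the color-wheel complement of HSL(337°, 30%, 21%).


Complement = opposite side of color wheel = hue + 180°
H' = (337 + 180) mod 360 = 157°
S and L unchanged.
= HSL(157°, 30%, 21%)


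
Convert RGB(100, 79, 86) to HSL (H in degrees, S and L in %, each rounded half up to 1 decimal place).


Normalize: R'=100/255≈0.3922, G'=79/255≈0.3098, B'=86/255≈0.3373
Max=100/255, Min=79/255, Δ=Max-Min=21/255
L = (Max+Min)/2 = (100+79)/510 = 179/510 = 0.35098… → L = 35.1%
L ≤ 0.5 → S = Δ/(Max+Min) = 21/(100+79) = 21/179 = 0.11731… → S = 11.7%
(the 1/255 factors cancel in S and H, so raw channel differences can be used)
Max is R' → H = 60 × (((G-B)/Δ) mod 6) = 60 × (((79-86)/21) mod 6)
  (-7)/21 = -0.3333…; negative, so add 6 → 5.6666…
  H = 60 × 5.6666… = 340° → H = 340.0°
= HSL(340.0°, 11.7%, 35.1%)


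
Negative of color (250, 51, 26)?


Invert: (255-R, 255-G, 255-B)
R: 255-250 = 5
G: 255-51 = 204
B: 255-26 = 229
= RGB(5, 204, 229)


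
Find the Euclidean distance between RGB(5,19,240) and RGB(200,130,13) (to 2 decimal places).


d = √[(R₁-R₂)² + (G₁-G₂)² + (B₁-B₂)²]
d = √[(5-200)² + (19-130)² + (240-13)²]
d = √[38025 + 12321 + 51529]
d = √101875
d ≈ 319.18


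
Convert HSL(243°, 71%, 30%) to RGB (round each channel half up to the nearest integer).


H=243°, S=0.71, L=0.30
C = (1-|2L-1|)×S = (1-|-0.40|)×0.71 = 0.426
H' = H/60 = 243/60 ≈ 4.0500; X = C×(1-|H' mod 2 - 1|) = 0.0213
m = L - C/2 = 0.30 - 0.213 = 0.087
Sector ⌊H'⌋ = 4 → (R',G',B') = (0.0213, 0.0, 0.426)
RGB = ((R'+m)×255, (G'+m)×255, (B'+m)×255) = (27.6165, 22.185, 130.815)
Round half up → RGB(28, 22, 131)


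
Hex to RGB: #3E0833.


3E → 62 (R)
08 → 8 (G)
33 → 51 (B)
= RGB(62, 8, 51)


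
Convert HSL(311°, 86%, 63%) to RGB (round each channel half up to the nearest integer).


H=311°, S=0.86, L=0.63
C = (1-|2L-1|)×S = (1-|0.26|)×0.86 = 0.6364
H' = H/60 = 311/60 ≈ 5.1833; X = C×(1-|H' mod 2 - 1|) ≈ 0.5197
m = L - C/2 = 0.63 - 0.3182 = 0.3118
Sector ⌊H'⌋ = 5 → (R',G',B') = (0.6364, 0.0, ≈0.5197)
RGB = ((R'+m)×255, (G'+m)×255, (B'+m)×255) = (241.791, 79.509, 212.0393)
Round half up → RGB(242, 80, 212)


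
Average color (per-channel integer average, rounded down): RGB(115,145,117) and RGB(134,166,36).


Midpoint: each channel = ⌊(C₁+C₂)/2⌋
R: ⌊(115+134)/2⌋ = 124
G: ⌊(145+166)/2⌋ = 155
B: ⌊(117+36)/2⌋ = 76
= RGB(124, 155, 76)


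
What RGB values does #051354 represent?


05 → 5 (R)
13 → 19 (G)
54 → 84 (B)
= RGB(5, 19, 84)


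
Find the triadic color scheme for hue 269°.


Triadic: equally spaced at 120° intervals
H1 = 269°
H2 = (269 + 120) mod 360 = 29°
H3 = (269 + 240) mod 360 = 149°
Triadic = 269°, 29°, 149°


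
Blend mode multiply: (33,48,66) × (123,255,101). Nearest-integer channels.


Multiply: C = A×B/255, rounded to nearest integer
R: 33×123/255 = 4059/255 ≈ 15.918 → 16
G: 48×255/255 = 12240/255 ≈ 48.000 → 48
B: 66×101/255 = 6666/255 ≈ 26.141 → 26
= RGB(16, 48, 26)


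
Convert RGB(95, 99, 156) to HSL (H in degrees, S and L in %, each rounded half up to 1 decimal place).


Normalize: R'=95/255≈0.3725, G'=99/255≈0.3882, B'=156/255≈0.6118
Max=156/255, Min=95/255, Δ=Max-Min=61/255
L = (Max+Min)/2 = (156+95)/510 = 251/510 = 0.49215… → L = 49.2%
L ≤ 0.5 → S = Δ/(Max+Min) = 61/(156+95) = 61/251 = 0.24302… → S = 24.3%
(the 1/255 factors cancel in S and H, so raw channel differences can be used)
Max is B' → H = 60 × ((R-G)/Δ + 4) = 60 × ((95-99)/61 + 4)
  -4/61 + 4 = -0.0655… + 4 = 3.9344…
  H = 60 × 3.9344… = 236.065…° → H = 236.1°
= HSL(236.1°, 24.3%, 49.2%)


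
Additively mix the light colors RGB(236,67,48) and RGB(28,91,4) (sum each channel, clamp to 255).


Additive: each channel = min(255, C₁+C₂)
R: 236+28 = 264 → 255
G: 67+91 = 158 → 158
B: 48+4 = 52 → 52
= RGB(255, 158, 52)


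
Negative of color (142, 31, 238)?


Invert: (255-R, 255-G, 255-B)
R: 255-142 = 113
G: 255-31 = 224
B: 255-238 = 17
= RGB(113, 224, 17)


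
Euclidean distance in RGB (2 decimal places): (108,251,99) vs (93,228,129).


d = √[(R₁-R₂)² + (G₁-G₂)² + (B₁-B₂)²]
d = √[(108-93)² + (251-228)² + (99-129)²]
d = √[225 + 529 + 900]
d = √1654
d ≈ 40.67


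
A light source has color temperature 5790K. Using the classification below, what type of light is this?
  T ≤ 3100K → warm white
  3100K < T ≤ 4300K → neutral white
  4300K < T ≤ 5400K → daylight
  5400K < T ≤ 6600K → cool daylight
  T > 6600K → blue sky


Temperature: 5790K
5400K < 5790K ≤ 6600K → cool daylight
Classification: cool daylight


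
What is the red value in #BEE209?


Color: #BEE209
R = BE = 190
G = E2 = 226
B = 09 = 9
Red = 190


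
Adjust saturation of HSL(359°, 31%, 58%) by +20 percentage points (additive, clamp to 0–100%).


Original S = 31%
Adjustment = +20 percentage points
New S = 31 + (20) = 51
Clamp to [0, 100] → 51
= HSL(359°, 51%, 58%)


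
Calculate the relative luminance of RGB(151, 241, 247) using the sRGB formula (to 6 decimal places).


Linearize each channel (sRGB transfer function): c = v/255; c_lin = c/12.92 if c ≤ 0.04045, else ((c+0.055)/1.055)^2.4
  R: 151/255 ≈ 0.592157 > 0.04045 → ((0.592157+0.055)/1.055)^2.4 ≈ 0.309469
  G: 241/255 ≈ 0.945098 > 0.04045 → ((0.945098+0.055)/1.055)^2.4 ≈ 0.879622
  B: 247/255 ≈ 0.968627 > 0.04045 → ((0.968627+0.055)/1.055)^2.4 ≈ 0.930111
R_lin = 0.309469, G_lin = 0.879622, B_lin = 0.930111
L = 0.2126×R + 0.7152×G + 0.0722×B
L = 0.2126×0.309469 + 0.7152×0.879622 + 0.0722×0.930111
L ≈ 0.762053


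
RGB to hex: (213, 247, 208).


R = 213 → D5 (hex)
G = 247 → F7 (hex)
B = 208 → D0 (hex)
Hex = #D5F7D0


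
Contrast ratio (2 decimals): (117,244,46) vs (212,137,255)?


Linearize each sRGB channel c=v/255: c/12.92 if c ≤ 0.04045 else ((c+0.055)/1.055)^2.4
L = 0.2126×R_lin + 0.7152×G_lin + 0.0722×B_lin
Color 1 (117,244,46):
  R=117: 117/255≈0.4588 > 0.04045 → ((0.4588+0.055)/1.055)^2.4 ≈ 0.17789
  G=244: 244/255≈0.9569 > 0.04045 → ((0.9569+0.055)/1.055)^2.4 ≈ 0.90466
  B=46: 46/255≈0.1804 > 0.04045 → ((0.1804+0.055)/1.055)^2.4 ≈ 0.02732
  L1 = 0.2126×0.17789 + 0.7152×0.90466 + 0.0722×0.02732 ≈ 0.68681
Color 2 (212,137,255):
  R=212: 212/255≈0.8314 > 0.04045 → ((0.8314+0.055)/1.055)^2.4 ≈ 0.65837
  G=137: 137/255≈0.5373 > 0.04045 → ((0.5373+0.055)/1.055)^2.4 ≈ 0.25016
  B=255: 255/255≈1.0000 > 0.04045 → ((1.0000+0.055)/1.055)^2.4 ≈ 1.00000
  L2 = 0.2126×0.65837 + 0.7152×0.25016 + 0.0722×1.00000 ≈ 0.39108
Lighter = 0.68681, Darker = 0.39108
Ratio = (L_lighter + 0.05) / (L_darker + 0.05)
Ratio = (0.68681 + 0.05) / (0.39108 + 0.05) = 0.73681 / 0.44108 ≈ 1.6704
Ratio ≈ 1.67:1


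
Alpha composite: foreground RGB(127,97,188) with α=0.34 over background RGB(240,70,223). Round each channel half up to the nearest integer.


C = α×F + (1-α)×B, with 1-α = 0.66
R: 0.34×127 + 0.66×240 = 43.18 + 158.40 = 201.58 → 202
G: 0.34×97 + 0.66×70 = 32.98 + 46.20 = 79.18 → 79
B: 0.34×188 + 0.66×223 = 63.92 + 147.18 = 211.10 → 211
= RGB(202, 79, 211)


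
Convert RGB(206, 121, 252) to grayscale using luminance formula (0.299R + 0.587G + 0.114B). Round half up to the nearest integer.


Gray = 0.299×R + 0.587×G + 0.114×B
Gray = 0.299×206 + 0.587×121 + 0.114×252
Gray = 61.594 + 71.027 + 28.728
Gray = 161.349 → round half up → 161
Gray = 161


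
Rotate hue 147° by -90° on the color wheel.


New hue = (H + rotation) mod 360
New hue = (147 -90) mod 360
= 57 mod 360
= 57°


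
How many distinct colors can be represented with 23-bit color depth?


Colors = 2^bits = 2^23
= 8,388,608 colors


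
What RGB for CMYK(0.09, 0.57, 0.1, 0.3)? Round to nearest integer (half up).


R = 255 × (1-C) × (1-K) = 255 × 0.91 × 0.70 = 162.435 → 162
G = 255 × (1-M) × (1-K) = 255 × 0.43 × 0.70 = 76.755 → 77
B = 255 × (1-Y) × (1-K) = 255 × 0.90 × 0.70 = 160.65 → 161
= RGB(162, 77, 161)


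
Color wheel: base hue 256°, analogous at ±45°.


Base hue: 256°
Left analog: (256 - 45) mod 360 = 211°
Right analog: (256 + 45) mod 360 = 301°
Analogous hues = 211° and 301°


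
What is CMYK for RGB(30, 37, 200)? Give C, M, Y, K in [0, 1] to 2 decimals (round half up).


R'=30/255≈0.1176, G'=37/255≈0.1451, B'=200/255≈0.7843
K = 1 - max(R',G',B') = 1 - 200/255 = 55/255 = 0.21568… → 0.22
(1-R'-K)/(1-K) simplifies to (max-R)/max with max = 200:
C = (200-30)/200 = 170/200 = 0.85 → 0.85
M = (200-37)/200 = 163/200 = 0.815 → 0.82
Y = (200-200)/200 = 0/200 = 0 → 0.00
= CMYK(0.85, 0.82, 0.00, 0.22)


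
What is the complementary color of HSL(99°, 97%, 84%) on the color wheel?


Complement = opposite side of color wheel = hue + 180°
H' = (99 + 180) mod 360 = 279°
S and L unchanged.
= HSL(279°, 97%, 84%)


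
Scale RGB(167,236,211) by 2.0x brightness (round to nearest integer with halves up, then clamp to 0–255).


Multiply each channel by 2.0, round half up, clamp to [0, 255]
R: 167×2.0 = 334 → clamp → 255
G: 236×2.0 = 472 → clamp → 255
B: 211×2.0 = 422 → clamp → 255
= RGB(255, 255, 255)
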